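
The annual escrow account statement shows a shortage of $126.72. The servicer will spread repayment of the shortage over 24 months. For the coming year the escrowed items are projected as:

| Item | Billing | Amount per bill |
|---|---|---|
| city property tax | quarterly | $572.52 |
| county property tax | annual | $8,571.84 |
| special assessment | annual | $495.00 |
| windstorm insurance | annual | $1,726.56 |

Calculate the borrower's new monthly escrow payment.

City property tax = $572.52 × 4 = $2,290.08 annually
County property tax = $8,571.84 annually
Special assessment = $495.00 annually
Windstorm insurance = $1,726.56 annually
Annual escrow total = $2,290.08 + $8,571.84 + $495.00 + $1,726.56 = $13,083.48
Monthly = $13,083.48 ÷ 12 = $1,090.29
Shortage per month = $126.72 ÷ 24 = $5.28
New monthly escrow = $1,090.29 + $5.28 = $1,095.57

$1,095.57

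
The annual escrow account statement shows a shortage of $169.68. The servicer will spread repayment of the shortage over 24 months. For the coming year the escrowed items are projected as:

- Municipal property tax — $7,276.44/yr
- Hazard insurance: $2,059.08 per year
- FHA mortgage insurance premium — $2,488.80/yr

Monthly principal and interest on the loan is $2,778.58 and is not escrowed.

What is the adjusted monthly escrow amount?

$992.43

Municipal property tax — $7,276.44 per year
Hazard insurance — $2,059.08 per year
FHA mortgage insurance premium — $2,488.80 per year
Combined annual = $7,276.44 + $2,059.08 + $2,488.80 = $11,824.32
Monthly = $11,824.32 ÷ 12 = $985.36
Shortage spread = $169.68 ÷ 24 = $7.07/mo
New monthly escrow = $985.36 + $7.07 = $992.43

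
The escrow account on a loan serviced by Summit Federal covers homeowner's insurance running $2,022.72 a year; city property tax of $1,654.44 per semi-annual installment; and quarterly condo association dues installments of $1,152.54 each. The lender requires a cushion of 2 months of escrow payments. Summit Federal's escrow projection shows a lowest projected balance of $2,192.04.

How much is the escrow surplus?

Homeowner's insurance = $2,022.72 per year
City property tax = $1,654.44 × 2 = $3,308.88 per year
Condo association dues = $1,152.54 × 4 = $4,610.16 per year
Total annual escrow = $9,941.76
Per month = $9,941.76 ÷ 12 = $828.48
Cushion = 2 × $828.48 = $1,656.96
Surplus = $2,192.04 − $1,656.96 = $535.08

$535.08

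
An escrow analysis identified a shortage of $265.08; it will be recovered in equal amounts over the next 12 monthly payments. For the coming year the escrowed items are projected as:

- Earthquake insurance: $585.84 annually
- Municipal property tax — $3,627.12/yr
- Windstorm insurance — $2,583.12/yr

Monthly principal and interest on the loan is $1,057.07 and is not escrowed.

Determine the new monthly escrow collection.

$588.43

Earthquake insurance = $585.84/yr
Municipal property tax = $3,627.12/yr
Windstorm insurance = $2,583.12/yr
Yearly total = $585.84 + $3,627.12 + $2,583.12 = $6,796.08
Monthly = $6,796.08 ÷ 12 = $566.34
Shortage per month = $265.08 / 12 = $22.09
Adjusted monthly = $566.34 + $22.09 = $588.43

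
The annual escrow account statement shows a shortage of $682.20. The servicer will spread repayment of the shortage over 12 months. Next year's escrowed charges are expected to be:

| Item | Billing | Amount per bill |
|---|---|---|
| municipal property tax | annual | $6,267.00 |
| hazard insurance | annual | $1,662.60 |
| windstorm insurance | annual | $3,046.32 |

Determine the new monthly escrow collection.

Municipal property tax — $6,267.00 per year
Hazard insurance — $1,662.60 per year
Windstorm insurance — $3,046.32 per year
Total annual escrow = $6,267.00 + $1,662.60 + $3,046.32 = $10,975.92
Monthly escrow = $10,975.92 ÷ 12 = $914.66
Shortage per month = $682.20 / 12 = $56.85
New monthly escrow = $914.66 + $56.85 = $971.51

$971.51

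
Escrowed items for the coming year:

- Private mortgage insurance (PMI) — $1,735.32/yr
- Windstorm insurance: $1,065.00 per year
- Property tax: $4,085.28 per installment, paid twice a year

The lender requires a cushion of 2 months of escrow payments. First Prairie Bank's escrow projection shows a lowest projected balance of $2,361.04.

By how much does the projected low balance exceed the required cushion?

$532.56

Private mortgage insurance (PMI): $1,735.32
Windstorm insurance: $1,065.00
Property tax: $4,085.28 × 2 = $8,170.56
Total per year = $1,735.32 + $1,065.00 + $8,170.56 = $10,970.88
Per month = $10,970.88 ÷ 12 = $914.24
Required cushion = 2 × $914.24 = $1,828.48
Excess over cushion: $2,361.04 − $1,828.48 = $532.56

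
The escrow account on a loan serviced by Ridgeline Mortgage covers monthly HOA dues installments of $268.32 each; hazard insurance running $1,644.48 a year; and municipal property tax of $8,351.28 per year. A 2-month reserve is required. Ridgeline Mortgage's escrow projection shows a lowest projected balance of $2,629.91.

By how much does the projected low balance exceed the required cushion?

$427.31

HOA dues: $268.32 × 12 = $3,219.84 per year
Hazard insurance: $1,644.48 per year
Municipal property tax: $8,351.28 per year
Total per year = $3,219.84 + $1,644.48 + $8,351.28 = $13,215.60
Monthly escrow = $13,215.60 / 12 = $1,101.30
Required reserve = 2 × $1,101.30 = $2,202.60
Surplus = $2,629.91 − $2,202.60 = $427.31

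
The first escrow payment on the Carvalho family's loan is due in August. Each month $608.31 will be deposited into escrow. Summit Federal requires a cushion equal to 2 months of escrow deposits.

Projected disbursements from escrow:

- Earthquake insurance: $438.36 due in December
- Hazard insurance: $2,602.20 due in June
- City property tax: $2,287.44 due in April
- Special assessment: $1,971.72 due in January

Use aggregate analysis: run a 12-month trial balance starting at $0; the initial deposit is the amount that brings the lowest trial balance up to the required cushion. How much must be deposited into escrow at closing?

Cushion = 2 × $608.31 = $1,216.62
Trial balance (start $0, +$608.31 each month, − disbursements):
  Aug: +$608.31 → $608.31
  Sep: +$608.31 → $1,216.62
  Oct: +$608.31 → $1,824.93
  Nov: +$608.31 → $2,433.24
  Dec: +$608.31 − $438.36 → $2,603.19
  Jan: +$608.31 − $1,971.72 → $1,239.78
  Feb: +$608.31 → $1,848.09
  Mar: +$608.31 → $2,456.40
  Apr: +$608.31 − $2,287.44 → $777.27
  May: +$608.31 → $1,385.58
  Jun: +$608.31 − $2,602.20 → -$608.31
  Jul: +$608.31 → $0.00
Lowest trial balance = -$608.31 (Jun)
Initial deposit = cushion − low point = $1,216.62 − (-$608.31) = $1,824.93

$1,824.93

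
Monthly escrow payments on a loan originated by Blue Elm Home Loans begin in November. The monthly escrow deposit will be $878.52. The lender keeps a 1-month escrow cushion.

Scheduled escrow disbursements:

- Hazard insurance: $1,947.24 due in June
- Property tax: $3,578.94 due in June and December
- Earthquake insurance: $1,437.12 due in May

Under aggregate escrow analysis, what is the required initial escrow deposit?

Cushion = 1 × $878.52 = $878.52
Trial balance (start $0, +$878.52 each month, − disbursements):
  Nov: +$878.52 → $878.52
  Dec: +$878.52 − $3,578.94 → -$1,821.90
  Jan: +$878.52 → -$943.38
  Feb: +$878.52 → -$64.86
  Mar: +$878.52 → $813.66
  Apr: +$878.52 → $1,692.18
  May: +$878.52 − $1,437.12 → $1,133.58
  Jun: +$878.52 − $5,526.18 → -$3,514.08
  Jul: +$878.52 → -$2,635.56
  Aug: +$878.52 → -$1,757.04
  Sep: +$878.52 → -$878.52
  Oct: +$878.52 → $0.00
Lowest trial balance = -$3,514.08 (Jun)
Initial deposit = cushion − low point = $878.52 − (-$3,514.08) = $4,392.60

$4,392.60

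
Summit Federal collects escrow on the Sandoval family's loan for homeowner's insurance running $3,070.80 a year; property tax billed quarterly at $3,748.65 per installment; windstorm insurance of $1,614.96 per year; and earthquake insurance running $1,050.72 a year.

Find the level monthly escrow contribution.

Homeowner's insurance = $3,070.80 per year
Property tax = $3,748.65 × 4 = $14,994.60 per year
Windstorm insurance = $1,614.96 per year
Earthquake insurance = $1,050.72 per year
Total annual escrow = $20,731.08
Base monthly escrow = $20,731.08 ÷ 12 = $1,727.59

$1,727.59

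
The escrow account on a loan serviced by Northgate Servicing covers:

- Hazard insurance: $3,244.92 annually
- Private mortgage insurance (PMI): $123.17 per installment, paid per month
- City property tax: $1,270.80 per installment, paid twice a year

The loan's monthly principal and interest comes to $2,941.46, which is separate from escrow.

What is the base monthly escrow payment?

Hazard insurance — $3,244.92/yr
Private mortgage insurance (PMI) — $123.17 × 12 = $1,478.04/yr
City property tax — $1,270.80 × 2 = $2,541.60/yr
Annual escrow total = $3,244.92 + $1,478.04 + $2,541.60 = $7,264.56
Base monthly escrow = $7,264.56 / 12 = $605.38

$605.38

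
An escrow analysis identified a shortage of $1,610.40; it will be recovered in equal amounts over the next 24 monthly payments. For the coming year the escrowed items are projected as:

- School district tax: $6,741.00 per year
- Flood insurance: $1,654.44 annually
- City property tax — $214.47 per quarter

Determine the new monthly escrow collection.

School district tax: $6,741.00/yr
Flood insurance: $1,654.44/yr
City property tax: $214.47 × 4 = $857.88/yr
Combined annual = $9,253.32
Per month = $9,253.32 ÷ 12 = $771.11
Monthly shortage recovery: $1,610.40 / 24 = $67.10
New monthly escrow = $771.11 + $67.10 = $838.21

$838.21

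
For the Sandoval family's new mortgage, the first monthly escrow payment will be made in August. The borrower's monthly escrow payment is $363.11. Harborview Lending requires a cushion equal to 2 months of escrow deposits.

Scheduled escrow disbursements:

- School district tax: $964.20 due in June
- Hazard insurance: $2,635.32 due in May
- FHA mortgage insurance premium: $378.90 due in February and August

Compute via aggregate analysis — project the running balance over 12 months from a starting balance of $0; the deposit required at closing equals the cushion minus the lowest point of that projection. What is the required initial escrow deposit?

Cushion = 2 × $363.11 = $726.22
Trial balance (start $0, +$363.11 each month, − disbursements):
  Aug: +$363.11 − $378.90 → -$15.79
  Sep: +$363.11 → $347.32
  Oct: +$363.11 → $710.43
  Nov: +$363.11 → $1,073.54
  Dec: +$363.11 → $1,436.65
  Jan: +$363.11 → $1,799.76
  Feb: +$363.11 − $378.90 → $1,783.97
  Mar: +$363.11 → $2,147.08
  Apr: +$363.11 → $2,510.19
  May: +$363.11 − $2,635.32 → $237.98
  Jun: +$363.11 − $964.20 → -$363.11
  Jul: +$363.11 → $0.00
Lowest trial balance = -$363.11 (Jun)
Initial deposit = cushion − low point = $726.22 − (-$363.11) = $1,089.33

$1,089.33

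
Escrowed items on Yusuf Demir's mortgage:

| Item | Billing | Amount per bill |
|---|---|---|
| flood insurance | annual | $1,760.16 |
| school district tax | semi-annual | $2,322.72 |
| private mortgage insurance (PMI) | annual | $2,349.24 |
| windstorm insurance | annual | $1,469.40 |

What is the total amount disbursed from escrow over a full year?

Flood insurance — $1,760.16 annually
School district tax — $2,322.72 × 2 = $4,645.44 annually
Private mortgage insurance (PMI) — $2,349.24 annually
Windstorm insurance — $1,469.40 annually
Total annual escrow = $1,760.16 + $4,645.44 + $2,349.24 + $1,469.40 = $10,224.24

$10,224.24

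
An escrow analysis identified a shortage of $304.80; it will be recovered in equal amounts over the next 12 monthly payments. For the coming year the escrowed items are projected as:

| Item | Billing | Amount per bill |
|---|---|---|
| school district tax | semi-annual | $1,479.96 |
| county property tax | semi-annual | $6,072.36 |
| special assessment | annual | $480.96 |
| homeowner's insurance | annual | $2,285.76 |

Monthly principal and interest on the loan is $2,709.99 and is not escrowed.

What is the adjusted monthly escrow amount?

School district tax = $1,479.96 × 2 = $2,959.92 annually
County property tax = $6,072.36 × 2 = $12,144.72 annually
Special assessment = $480.96 annually
Homeowner's insurance = $2,285.76 annually
Yearly total = $2,959.92 + $12,144.72 + $480.96 + $2,285.76 = $17,871.36
Base monthly escrow = $17,871.36 ÷ 12 = $1,489.28
Shortage spread = $304.80 ÷ 12 = $25.40/mo
Adjusted monthly = $1,489.28 + $25.40 = $1,514.68

$1,514.68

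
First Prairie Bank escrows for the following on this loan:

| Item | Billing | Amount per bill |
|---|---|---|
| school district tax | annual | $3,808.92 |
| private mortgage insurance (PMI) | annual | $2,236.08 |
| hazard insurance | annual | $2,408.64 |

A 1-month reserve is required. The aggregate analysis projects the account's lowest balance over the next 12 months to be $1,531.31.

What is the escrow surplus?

$826.84

School district tax — $3,808.92
Private mortgage insurance (PMI) — $2,236.08
Hazard insurance — $2,408.64
Annual escrow total = $3,808.92 + $2,236.08 + $2,408.64 = $8,453.64
Monthly escrow = $8,453.64 / 12 = $704.47
Required reserve = 1 × $704.47 = $704.47
Surplus = $1,531.31 − $704.47 = $826.84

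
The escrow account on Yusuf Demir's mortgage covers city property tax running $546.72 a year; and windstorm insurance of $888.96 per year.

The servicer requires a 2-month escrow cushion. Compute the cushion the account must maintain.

City property tax: $546.72/yr
Windstorm insurance: $888.96/yr
Combined annual = $546.72 + $888.96 = $1,435.68
Monthly escrow = $1,435.68 / 12 = $119.64
Reserve = 2 × $119.64 = $239.28

$239.28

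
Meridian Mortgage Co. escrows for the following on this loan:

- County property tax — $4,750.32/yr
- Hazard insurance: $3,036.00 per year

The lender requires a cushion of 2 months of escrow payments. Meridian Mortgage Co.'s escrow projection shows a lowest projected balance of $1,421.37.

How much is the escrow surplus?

$123.65

County property tax — $4,750.32 annually
Hazard insurance — $3,036.00 annually
Total per year = $4,750.32 + $3,036.00 = $7,786.32
Per month = $7,786.32 / 12 = $648.86
Required cushion = 2 × $648.86 = $1,297.72
Excess over cushion: $1,421.37 − $1,297.72 = $123.65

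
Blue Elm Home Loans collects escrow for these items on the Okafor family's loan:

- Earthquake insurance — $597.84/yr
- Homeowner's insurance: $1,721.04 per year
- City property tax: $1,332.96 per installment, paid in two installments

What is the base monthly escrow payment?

$415.40

Earthquake insurance: $597.84 annually
Homeowner's insurance: $1,721.04 annually
City property tax: $1,332.96 × 2 = $2,665.92 annually
Total per year = $597.84 + $1,721.04 + $2,665.92 = $4,984.80
Per month = $4,984.80 / 12 = $415.40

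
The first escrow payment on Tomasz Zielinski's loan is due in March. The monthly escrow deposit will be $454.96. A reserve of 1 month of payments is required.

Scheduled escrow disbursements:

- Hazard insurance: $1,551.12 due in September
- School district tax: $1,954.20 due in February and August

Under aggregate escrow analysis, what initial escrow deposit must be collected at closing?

$775.56

Cushion = 1 × $454.96 = $454.96
Trial balance (start $0, +$454.96 each month, − disbursements):
  Mar: +$454.96 → $454.96
  Apr: +$454.96 → $909.92
  May: +$454.96 → $1,364.88
  Jun: +$454.96 → $1,819.84
  Jul: +$454.96 → $2,274.80
  Aug: +$454.96 − $1,954.20 → $775.56
  Sep: +$454.96 − $1,551.12 → -$320.60
  Oct: +$454.96 → $134.36
  Nov: +$454.96 → $589.32
  Dec: +$454.96 → $1,044.28
  Jan: +$454.96 → $1,499.24
  Feb: +$454.96 − $1,954.20 → $0.00
Lowest trial balance = -$320.60 (Sep)
Initial deposit = cushion − low point = $454.96 − (-$320.60) = $775.56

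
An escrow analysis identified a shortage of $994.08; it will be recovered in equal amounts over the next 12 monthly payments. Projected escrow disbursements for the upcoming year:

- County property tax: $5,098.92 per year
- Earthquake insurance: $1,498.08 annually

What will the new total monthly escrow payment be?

County property tax = $5,098.92 per year
Earthquake insurance = $1,498.08 per year
Annual escrow total = $5,098.92 + $1,498.08 = $6,597.00
Monthly = $6,597.00 / 12 = $549.75
Shortage per month = $994.08 / 12 = $82.84
Adjusted monthly = $549.75 + $82.84 = $632.59

$632.59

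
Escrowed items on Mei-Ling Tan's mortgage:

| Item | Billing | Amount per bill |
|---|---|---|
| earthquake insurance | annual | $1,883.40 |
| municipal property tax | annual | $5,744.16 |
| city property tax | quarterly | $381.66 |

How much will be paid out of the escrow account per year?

Earthquake insurance: $1,883.40 per year
Municipal property tax: $5,744.16 per year
City property tax: $381.66 × 4 = $1,526.64 per year
Total per year = $9,154.20

$9,154.20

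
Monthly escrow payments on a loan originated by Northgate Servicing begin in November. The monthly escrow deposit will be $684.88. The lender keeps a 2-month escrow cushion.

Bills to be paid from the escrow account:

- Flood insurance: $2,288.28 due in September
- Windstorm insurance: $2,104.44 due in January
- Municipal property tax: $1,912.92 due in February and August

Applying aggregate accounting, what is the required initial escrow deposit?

$2,647.60

Cushion = 2 × $684.88 = $1,369.76
Trial balance (start $0, +$684.88 each month, − disbursements):
  Nov: +$684.88 → $684.88
  Dec: +$684.88 → $1,369.76
  Jan: +$684.88 − $2,104.44 → -$49.80
  Feb: +$684.88 − $1,912.92 → -$1,277.84
  Mar: +$684.88 → -$592.96
  Apr: +$684.88 → $91.92
  May: +$684.88 → $776.80
  Jun: +$684.88 → $1,461.68
  Jul: +$684.88 → $2,146.56
  Aug: +$684.88 − $1,912.92 → $918.52
  Sep: +$684.88 − $2,288.28 → -$684.88
  Oct: +$684.88 → $0.00
Lowest trial balance = -$1,277.84 (Feb)
Initial deposit = cushion − low point = $1,369.76 − (-$1,277.84) = $2,647.60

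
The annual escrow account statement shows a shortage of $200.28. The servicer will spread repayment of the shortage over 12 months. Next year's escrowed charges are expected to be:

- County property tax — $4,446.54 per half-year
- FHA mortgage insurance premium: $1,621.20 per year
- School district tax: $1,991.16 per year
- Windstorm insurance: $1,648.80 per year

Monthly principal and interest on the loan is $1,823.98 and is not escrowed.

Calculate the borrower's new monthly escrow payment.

$1,196.21

County property tax — $4,446.54 × 2 = $8,893.08 annually
FHA mortgage insurance premium — $1,621.20 annually
School district tax — $1,991.16 annually
Windstorm insurance — $1,648.80 annually
Total annual escrow = $8,893.08 + $1,621.20 + $1,991.16 + $1,648.80 = $14,154.24
Monthly = $14,154.24 / 12 = $1,179.52
Shortage per month = $200.28 ÷ 12 = $16.69
Adjusted monthly = $1,179.52 + $16.69 = $1,196.21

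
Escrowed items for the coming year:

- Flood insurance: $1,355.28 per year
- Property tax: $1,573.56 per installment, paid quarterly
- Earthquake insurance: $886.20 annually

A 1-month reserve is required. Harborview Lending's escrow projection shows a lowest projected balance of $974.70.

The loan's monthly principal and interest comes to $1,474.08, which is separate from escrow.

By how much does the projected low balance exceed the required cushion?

$263.39

Flood insurance: $1,355.28 annually
Property tax: $1,573.56 × 4 = $6,294.24 annually
Earthquake insurance: $886.20 annually
Combined annual = $8,535.72
Per month = $8,535.72 ÷ 12 = $711.31
Cushion = 1 × $711.31 = $711.31
Excess over cushion: $974.70 − $711.31 = $263.39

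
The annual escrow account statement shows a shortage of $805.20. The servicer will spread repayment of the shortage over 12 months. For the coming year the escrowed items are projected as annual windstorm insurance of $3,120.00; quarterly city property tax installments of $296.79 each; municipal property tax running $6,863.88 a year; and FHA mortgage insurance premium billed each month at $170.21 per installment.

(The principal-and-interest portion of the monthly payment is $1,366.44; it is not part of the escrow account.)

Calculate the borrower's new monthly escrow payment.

$1,168.23

Windstorm insurance — $3,120.00 annually
City property tax — $296.79 × 4 = $1,187.16 annually
Municipal property tax — $6,863.88 annually
FHA mortgage insurance premium — $170.21 × 12 = $2,042.52 annually
Total per year = $3,120.00 + $1,187.16 + $6,863.88 + $2,042.52 = $13,213.56
Per month = $13,213.56 / 12 = $1,101.13
Monthly shortage recovery: $805.20 / 12 = $67.10
New monthly escrow = $1,101.13 + $67.10 = $1,168.23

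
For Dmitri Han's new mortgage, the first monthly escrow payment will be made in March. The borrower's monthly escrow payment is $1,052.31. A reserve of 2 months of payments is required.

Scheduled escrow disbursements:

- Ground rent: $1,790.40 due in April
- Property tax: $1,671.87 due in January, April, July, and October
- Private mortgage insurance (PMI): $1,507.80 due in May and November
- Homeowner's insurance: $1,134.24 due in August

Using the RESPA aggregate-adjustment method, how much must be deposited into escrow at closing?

$3,917.76

Cushion = 2 × $1,052.31 = $2,104.62
Trial balance (start $0, +$1,052.31 each month, − disbursements):
  Mar: +$1,052.31 → $1,052.31
  Apr: +$1,052.31 − $3,462.27 → -$1,357.65
  May: +$1,052.31 − $1,507.80 → -$1,813.14
  Jun: +$1,052.31 → -$760.83
  Jul: +$1,052.31 − $1,671.87 → -$1,380.39
  Aug: +$1,052.31 − $1,134.24 → -$1,462.32
  Sep: +$1,052.31 → -$410.01
  Oct: +$1,052.31 − $1,671.87 → -$1,029.57
  Nov: +$1,052.31 − $1,507.80 → -$1,485.06
  Dec: +$1,052.31 → -$432.75
  Jan: +$1,052.31 − $1,671.87 → -$1,052.31
  Feb: +$1,052.31 → $0.00
Lowest trial balance = -$1,813.14 (May)
Initial deposit = cushion − low point = $2,104.62 − (-$1,813.14) = $3,917.76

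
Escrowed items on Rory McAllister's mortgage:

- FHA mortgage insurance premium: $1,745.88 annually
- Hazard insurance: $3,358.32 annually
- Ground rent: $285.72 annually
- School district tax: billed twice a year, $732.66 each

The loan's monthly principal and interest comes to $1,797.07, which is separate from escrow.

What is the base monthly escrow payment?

$571.27

FHA mortgage insurance premium — $1,745.88
Hazard insurance — $3,358.32
Ground rent — $285.72
School district tax — $732.66 × 2 = $1,465.32
Combined annual = $6,855.24
Monthly = $6,855.24 / 12 = $571.27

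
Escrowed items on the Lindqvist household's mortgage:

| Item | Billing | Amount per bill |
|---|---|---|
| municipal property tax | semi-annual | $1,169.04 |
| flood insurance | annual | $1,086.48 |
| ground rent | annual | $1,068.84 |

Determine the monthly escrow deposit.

Municipal property tax: $1,169.04 × 2 = $2,338.08/yr
Flood insurance: $1,086.48/yr
Ground rent: $1,068.84/yr
Annual escrow total = $2,338.08 + $1,086.48 + $1,068.84 = $4,493.40
Base monthly escrow = $4,493.40 ÷ 12 = $374.45

$374.45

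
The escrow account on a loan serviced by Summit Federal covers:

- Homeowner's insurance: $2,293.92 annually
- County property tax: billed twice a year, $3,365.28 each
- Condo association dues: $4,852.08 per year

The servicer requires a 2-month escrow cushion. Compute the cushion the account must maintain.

$2,312.76

Homeowner's insurance: $2,293.92 per year
County property tax: $3,365.28 × 2 = $6,730.56 per year
Condo association dues: $4,852.08 per year
Annual escrow total = $13,876.56
Base monthly escrow = $13,876.56 / 12 = $1,156.38
Required cushion = 2 × $1,156.38 = $2,312.76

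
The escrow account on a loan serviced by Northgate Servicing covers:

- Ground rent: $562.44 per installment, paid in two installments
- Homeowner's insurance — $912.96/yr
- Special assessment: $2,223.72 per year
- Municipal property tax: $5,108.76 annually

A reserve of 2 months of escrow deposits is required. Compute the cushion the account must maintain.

$1,561.72

Ground rent: $562.44 × 2 = $1,124.88
Homeowner's insurance: $912.96
Special assessment: $2,223.72
Municipal property tax: $5,108.76
Total per year = $9,370.32
Monthly escrow = $9,370.32 ÷ 12 = $780.86
Cushion = 2 × $780.86 = $1,561.72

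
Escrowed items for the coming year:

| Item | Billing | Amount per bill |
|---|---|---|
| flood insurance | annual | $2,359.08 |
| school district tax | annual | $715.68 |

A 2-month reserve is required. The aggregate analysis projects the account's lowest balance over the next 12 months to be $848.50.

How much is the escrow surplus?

Flood insurance = $2,359.08 per year
School district tax = $715.68 per year
Total per year = $3,074.76
Per month = $3,074.76 / 12 = $256.23
Required cushion = 2 × $256.23 = $512.46
Excess over cushion: $848.50 − $512.46 = $336.04

$336.04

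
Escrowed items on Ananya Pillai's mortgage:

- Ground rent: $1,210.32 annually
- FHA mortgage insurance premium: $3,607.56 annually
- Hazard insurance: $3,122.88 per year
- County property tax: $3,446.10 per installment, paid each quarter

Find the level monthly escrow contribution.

Ground rent: $1,210.32
FHA mortgage insurance premium: $3,607.56
Hazard insurance: $3,122.88
County property tax: $3,446.10 × 4 = $13,784.40
Total annual escrow = $1,210.32 + $3,607.56 + $3,122.88 + $13,784.40 = $21,725.16
Monthly = $21,725.16 ÷ 12 = $1,810.43

$1,810.43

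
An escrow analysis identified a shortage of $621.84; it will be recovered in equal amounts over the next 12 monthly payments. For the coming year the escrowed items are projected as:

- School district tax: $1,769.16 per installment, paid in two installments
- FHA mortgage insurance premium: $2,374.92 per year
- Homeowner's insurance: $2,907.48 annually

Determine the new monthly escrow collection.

School district tax = $1,769.16 × 2 = $3,538.32
FHA mortgage insurance premium = $2,374.92
Homeowner's insurance = $2,907.48
Combined annual = $8,820.72
Base monthly escrow = $8,820.72 ÷ 12 = $735.06
Shortage spread = $621.84 / 12 = $51.82/mo
Adjusted monthly = $735.06 + $51.82 = $786.88

$786.88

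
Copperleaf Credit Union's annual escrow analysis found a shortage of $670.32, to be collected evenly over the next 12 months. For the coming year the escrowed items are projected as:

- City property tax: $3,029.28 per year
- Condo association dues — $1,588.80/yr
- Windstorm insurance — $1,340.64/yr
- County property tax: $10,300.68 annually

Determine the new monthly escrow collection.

$1,410.81

City property tax: $3,029.28/yr
Condo association dues: $1,588.80/yr
Windstorm insurance: $1,340.64/yr
County property tax: $10,300.68/yr
Total annual escrow = $16,259.40
Monthly escrow = $16,259.40 / 12 = $1,354.95
Monthly shortage recovery: $670.32 ÷ 12 = $55.86
New monthly escrow = $1,354.95 + $55.86 = $1,410.81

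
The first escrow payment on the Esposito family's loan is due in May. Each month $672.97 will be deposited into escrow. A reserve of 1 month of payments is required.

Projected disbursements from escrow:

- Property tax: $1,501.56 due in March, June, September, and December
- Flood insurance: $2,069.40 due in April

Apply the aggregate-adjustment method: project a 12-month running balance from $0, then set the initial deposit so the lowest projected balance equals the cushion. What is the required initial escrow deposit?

$828.59

Cushion = 1 × $672.97 = $672.97
Trial balance (start $0, +$672.97 each month, − disbursements):
  May: +$672.97 → $672.97
  Jun: +$672.97 − $1,501.56 → -$155.62
  Jul: +$672.97 → $517.35
  Aug: +$672.97 → $1,190.32
  Sep: +$672.97 − $1,501.56 → $361.73
  Oct: +$672.97 → $1,034.70
  Nov: +$672.97 → $1,707.67
  Dec: +$672.97 − $1,501.56 → $879.08
  Jan: +$672.97 → $1,552.05
  Feb: +$672.97 → $2,225.02
  Mar: +$672.97 − $1,501.56 → $1,396.43
  Apr: +$672.97 − $2,069.40 → $0.00
Lowest trial balance = -$155.62 (Jun)
Initial deposit = cushion − low point = $672.97 − (-$155.62) = $828.59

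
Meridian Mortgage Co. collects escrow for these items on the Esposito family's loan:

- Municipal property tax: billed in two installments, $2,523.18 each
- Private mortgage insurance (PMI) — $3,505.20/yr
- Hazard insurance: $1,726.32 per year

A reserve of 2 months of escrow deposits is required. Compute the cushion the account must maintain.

$1,712.98

Municipal property tax — $2,523.18 × 2 = $5,046.36
Private mortgage insurance (PMI) — $3,505.20
Hazard insurance — $1,726.32
Combined annual = $5,046.36 + $3,505.20 + $1,726.32 = $10,277.88
Base monthly escrow = $10,277.88 ÷ 12 = $856.49
Cushion = 2 × $856.49 = $1,712.98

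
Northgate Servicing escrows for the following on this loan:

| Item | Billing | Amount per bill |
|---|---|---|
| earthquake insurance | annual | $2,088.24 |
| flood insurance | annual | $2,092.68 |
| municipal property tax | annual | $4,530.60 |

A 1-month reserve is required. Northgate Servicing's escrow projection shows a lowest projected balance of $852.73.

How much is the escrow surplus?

$126.77

Earthquake insurance: $2,088.24 per year
Flood insurance: $2,092.68 per year
Municipal property tax: $4,530.60 per year
Total per year = $8,711.52
Per month = $8,711.52 ÷ 12 = $725.96
Cushion = 1 × $725.96 = $725.96
Excess over cushion: $852.73 − $725.96 = $126.77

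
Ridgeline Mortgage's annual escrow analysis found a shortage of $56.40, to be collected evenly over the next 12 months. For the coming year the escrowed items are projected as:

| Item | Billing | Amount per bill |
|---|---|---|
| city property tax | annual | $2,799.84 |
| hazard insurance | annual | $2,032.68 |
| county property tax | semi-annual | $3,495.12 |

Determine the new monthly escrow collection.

City property tax = $2,799.84 annually
Hazard insurance = $2,032.68 annually
County property tax = $3,495.12 × 2 = $6,990.24 annually
Combined annual = $2,799.84 + $2,032.68 + $6,990.24 = $11,822.76
Monthly escrow = $11,822.76 ÷ 12 = $985.23
Monthly shortage recovery: $56.40 ÷ 12 = $4.70
New monthly escrow = $985.23 + $4.70 = $989.93

$989.93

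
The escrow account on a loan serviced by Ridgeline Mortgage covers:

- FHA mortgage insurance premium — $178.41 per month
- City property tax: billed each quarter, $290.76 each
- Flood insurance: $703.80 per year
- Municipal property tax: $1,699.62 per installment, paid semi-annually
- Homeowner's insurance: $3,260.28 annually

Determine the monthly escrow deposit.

$888.94

FHA mortgage insurance premium = $178.41 × 12 = $2,140.92 annually
City property tax = $290.76 × 4 = $1,163.04 annually
Flood insurance = $703.80 annually
Municipal property tax = $1,699.62 × 2 = $3,399.24 annually
Homeowner's insurance = $3,260.28 annually
Yearly total = $10,667.28
Monthly = $10,667.28 ÷ 12 = $888.94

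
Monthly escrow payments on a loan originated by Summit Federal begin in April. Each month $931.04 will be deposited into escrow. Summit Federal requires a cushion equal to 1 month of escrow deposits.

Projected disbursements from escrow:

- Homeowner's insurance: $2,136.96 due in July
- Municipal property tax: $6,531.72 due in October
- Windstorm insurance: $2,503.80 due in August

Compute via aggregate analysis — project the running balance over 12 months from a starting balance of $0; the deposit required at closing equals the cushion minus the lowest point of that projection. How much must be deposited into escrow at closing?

Cushion = 1 × $931.04 = $931.04
Trial balance (start $0, +$931.04 each month, − disbursements):
  Apr: +$931.04 → $931.04
  May: +$931.04 → $1,862.08
  Jun: +$931.04 → $2,793.12
  Jul: +$931.04 − $2,136.96 → $1,587.20
  Aug: +$931.04 − $2,503.80 → $14.44
  Sep: +$931.04 → $945.48
  Oct: +$931.04 − $6,531.72 → -$4,655.20
  Nov: +$931.04 → -$3,724.16
  Dec: +$931.04 → -$2,793.12
  Jan: +$931.04 → -$1,862.08
  Feb: +$931.04 → -$931.04
  Mar: +$931.04 → $0.00
Lowest trial balance = -$4,655.20 (Oct)
Initial deposit = cushion − low point = $931.04 − (-$4,655.20) = $5,586.24

$5,586.24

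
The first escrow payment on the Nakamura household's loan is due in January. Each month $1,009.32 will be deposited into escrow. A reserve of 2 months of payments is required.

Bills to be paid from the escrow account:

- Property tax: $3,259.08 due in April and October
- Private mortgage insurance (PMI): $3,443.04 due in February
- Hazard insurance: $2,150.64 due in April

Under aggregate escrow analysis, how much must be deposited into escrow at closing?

Cushion = 2 × $1,009.32 = $2,018.64
Trial balance (start $0, +$1,009.32 each month, − disbursements):
  Jan: +$1,009.32 → $1,009.32
  Feb: +$1,009.32 − $3,443.04 → -$1,424.40
  Mar: +$1,009.32 → -$415.08
  Apr: +$1,009.32 − $5,409.72 → -$4,815.48
  May: +$1,009.32 → -$3,806.16
  Jun: +$1,009.32 → -$2,796.84
  Jul: +$1,009.32 → -$1,787.52
  Aug: +$1,009.32 → -$778.20
  Sep: +$1,009.32 → $231.12
  Oct: +$1,009.32 − $3,259.08 → -$2,018.64
  Nov: +$1,009.32 → -$1,009.32
  Dec: +$1,009.32 → $0.00
Lowest trial balance = -$4,815.48 (Apr)
Initial deposit = cushion − low point = $2,018.64 − (-$4,815.48) = $6,834.12

$6,834.12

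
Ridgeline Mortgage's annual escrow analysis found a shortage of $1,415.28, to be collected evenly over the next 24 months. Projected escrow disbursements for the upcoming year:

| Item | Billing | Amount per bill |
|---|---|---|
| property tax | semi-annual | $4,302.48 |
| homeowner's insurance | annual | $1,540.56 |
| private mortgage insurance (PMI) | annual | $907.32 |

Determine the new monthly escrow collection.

Property tax — $4,302.48 × 2 = $8,604.96/yr
Homeowner's insurance — $1,540.56/yr
Private mortgage insurance (PMI) — $907.32/yr
Total annual escrow = $8,604.96 + $1,540.56 + $907.32 = $11,052.84
Monthly escrow = $11,052.84 / 12 = $921.07
Shortage per month = $1,415.28 / 24 = $58.97
New monthly escrow = $921.07 + $58.97 = $980.04

$980.04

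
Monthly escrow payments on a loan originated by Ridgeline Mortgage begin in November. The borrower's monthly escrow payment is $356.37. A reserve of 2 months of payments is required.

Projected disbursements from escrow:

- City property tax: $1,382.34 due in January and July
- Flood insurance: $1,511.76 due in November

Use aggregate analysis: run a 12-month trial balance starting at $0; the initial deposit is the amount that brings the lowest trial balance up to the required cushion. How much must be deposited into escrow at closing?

Cushion = 2 × $356.37 = $712.74
Trial balance (start $0, +$356.37 each month, − disbursements):
  Nov: +$356.37 − $1,511.76 → -$1,155.39
  Dec: +$356.37 → -$799.02
  Jan: +$356.37 − $1,382.34 → -$1,824.99
  Feb: +$356.37 → -$1,468.62
  Mar: +$356.37 → -$1,112.25
  Apr: +$356.37 → -$755.88
  May: +$356.37 → -$399.51
  Jun: +$356.37 → -$43.14
  Jul: +$356.37 − $1,382.34 → -$1,069.11
  Aug: +$356.37 → -$712.74
  Sep: +$356.37 → -$356.37
  Oct: +$356.37 → $0.00
Lowest trial balance = -$1,824.99 (Jan)
Initial deposit = cushion − low point = $712.74 − (-$1,824.99) = $2,537.73

$2,537.73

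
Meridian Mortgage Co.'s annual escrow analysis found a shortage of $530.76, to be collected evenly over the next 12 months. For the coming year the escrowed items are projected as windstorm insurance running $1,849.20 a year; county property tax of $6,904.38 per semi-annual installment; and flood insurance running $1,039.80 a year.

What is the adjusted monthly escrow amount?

$1,435.71

Windstorm insurance: $1,849.20 per year
County property tax: $6,904.38 × 2 = $13,808.76 per year
Flood insurance: $1,039.80 per year
Total annual escrow = $1,849.20 + $13,808.76 + $1,039.80 = $16,697.76
Per month = $16,697.76 / 12 = $1,391.48
Monthly shortage recovery: $530.76 / 12 = $44.23
New monthly escrow = $1,391.48 + $44.23 = $1,435.71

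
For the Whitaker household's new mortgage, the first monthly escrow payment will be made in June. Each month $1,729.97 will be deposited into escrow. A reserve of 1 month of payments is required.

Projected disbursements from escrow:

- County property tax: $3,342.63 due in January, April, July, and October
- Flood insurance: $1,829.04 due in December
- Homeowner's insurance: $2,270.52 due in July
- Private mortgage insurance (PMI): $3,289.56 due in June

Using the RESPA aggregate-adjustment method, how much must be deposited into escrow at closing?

Cushion = 1 × $1,729.97 = $1,729.97
Trial balance (start $0, +$1,729.97 each month, − disbursements):
  Jun: +$1,729.97 − $3,289.56 → -$1,559.59
  Jul: +$1,729.97 − $5,613.15 → -$5,442.77
  Aug: +$1,729.97 → -$3,712.80
  Sep: +$1,729.97 → -$1,982.83
  Oct: +$1,729.97 − $3,342.63 → -$3,595.49
  Nov: +$1,729.97 → -$1,865.52
  Dec: +$1,729.97 − $1,829.04 → -$1,964.59
  Jan: +$1,729.97 − $3,342.63 → -$3,577.25
  Feb: +$1,729.97 → -$1,847.28
  Mar: +$1,729.97 → -$117.31
  Apr: +$1,729.97 − $3,342.63 → -$1,729.97
  May: +$1,729.97 → $0.00
Lowest trial balance = -$5,442.77 (Jul)
Initial deposit = cushion − low point = $1,729.97 − (-$5,442.77) = $7,172.74

$7,172.74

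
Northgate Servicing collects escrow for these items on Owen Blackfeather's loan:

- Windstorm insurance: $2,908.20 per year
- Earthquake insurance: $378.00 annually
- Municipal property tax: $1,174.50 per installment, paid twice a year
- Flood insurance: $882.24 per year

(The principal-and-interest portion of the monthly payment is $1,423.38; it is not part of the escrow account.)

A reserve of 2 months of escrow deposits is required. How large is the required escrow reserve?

Windstorm insurance — $2,908.20/yr
Earthquake insurance — $378.00/yr
Municipal property tax — $1,174.50 × 2 = $2,349.00/yr
Flood insurance — $882.24/yr
Total per year = $2,908.20 + $378.00 + $2,349.00 + $882.24 = $6,517.44
Base monthly escrow = $6,517.44 / 12 = $543.12
Required cushion = 2 × $543.12 = $1,086.24

$1,086.24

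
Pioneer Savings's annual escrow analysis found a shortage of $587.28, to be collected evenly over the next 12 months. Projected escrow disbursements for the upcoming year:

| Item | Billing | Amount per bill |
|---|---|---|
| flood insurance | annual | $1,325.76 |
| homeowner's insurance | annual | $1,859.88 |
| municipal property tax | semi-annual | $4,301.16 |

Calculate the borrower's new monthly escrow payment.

$1,031.27

Flood insurance = $1,325.76 annually
Homeowner's insurance = $1,859.88 annually
Municipal property tax = $4,301.16 × 2 = $8,602.32 annually
Total annual escrow = $1,325.76 + $1,859.88 + $8,602.32 = $11,787.96
Base monthly escrow = $11,787.96 / 12 = $982.33
Shortage per month = $587.28 ÷ 12 = $48.94
Adjusted monthly = $982.33 + $48.94 = $1,031.27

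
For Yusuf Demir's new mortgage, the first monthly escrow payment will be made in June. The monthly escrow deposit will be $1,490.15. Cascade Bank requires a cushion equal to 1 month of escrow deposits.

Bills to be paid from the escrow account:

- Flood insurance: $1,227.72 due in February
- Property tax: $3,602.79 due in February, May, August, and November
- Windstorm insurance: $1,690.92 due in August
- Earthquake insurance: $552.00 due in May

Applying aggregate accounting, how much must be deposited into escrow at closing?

Cushion = 1 × $1,490.15 = $1,490.15
Trial balance (start $0, +$1,490.15 each month, − disbursements):
  Jun: +$1,490.15 → $1,490.15
  Jul: +$1,490.15 → $2,980.30
  Aug: +$1,490.15 − $5,293.71 → -$823.26
  Sep: +$1,490.15 → $666.89
  Oct: +$1,490.15 → $2,157.04
  Nov: +$1,490.15 − $3,602.79 → $44.40
  Dec: +$1,490.15 → $1,534.55
  Jan: +$1,490.15 → $3,024.70
  Feb: +$1,490.15 − $4,830.51 → -$315.66
  Mar: +$1,490.15 → $1,174.49
  Apr: +$1,490.15 → $2,664.64
  May: +$1,490.15 − $4,154.79 → $0.00
Lowest trial balance = -$823.26 (Aug)
Initial deposit = cushion − low point = $1,490.15 − (-$823.26) = $2,313.41

$2,313.41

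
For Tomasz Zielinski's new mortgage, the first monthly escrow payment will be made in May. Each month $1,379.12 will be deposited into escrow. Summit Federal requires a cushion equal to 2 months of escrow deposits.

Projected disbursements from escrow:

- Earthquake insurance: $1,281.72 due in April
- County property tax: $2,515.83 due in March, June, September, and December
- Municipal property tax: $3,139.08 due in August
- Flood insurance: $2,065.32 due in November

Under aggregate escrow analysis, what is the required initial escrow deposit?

Cushion = 2 × $1,379.12 = $2,758.24
Trial balance (start $0, +$1,379.12 each month, − disbursements):
  May: +$1,379.12 → $1,379.12
  Jun: +$1,379.12 − $2,515.83 → $242.41
  Jul: +$1,379.12 → $1,621.53
  Aug: +$1,379.12 − $3,139.08 → -$138.43
  Sep: +$1,379.12 − $2,515.83 → -$1,275.14
  Oct: +$1,379.12 → $103.98
  Nov: +$1,379.12 − $2,065.32 → -$582.22
  Dec: +$1,379.12 − $2,515.83 → -$1,718.93
  Jan: +$1,379.12 → -$339.81
  Feb: +$1,379.12 → $1,039.31
  Mar: +$1,379.12 − $2,515.83 → -$97.40
  Apr: +$1,379.12 − $1,281.72 → $0.00
Lowest trial balance = -$1,718.93 (Dec)
Initial deposit = cushion − low point = $2,758.24 − (-$1,718.93) = $4,477.17

$4,477.17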